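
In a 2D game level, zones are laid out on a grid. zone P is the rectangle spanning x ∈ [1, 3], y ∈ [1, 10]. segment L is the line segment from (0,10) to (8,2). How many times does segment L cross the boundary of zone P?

2

The segment meets the boundary at (3,7), (1,9).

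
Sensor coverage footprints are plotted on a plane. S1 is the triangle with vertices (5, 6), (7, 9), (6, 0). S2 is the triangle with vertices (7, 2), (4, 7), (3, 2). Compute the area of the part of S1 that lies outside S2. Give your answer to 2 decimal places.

5.87

|S1| = 7.5, |S1∩S2| = 1.6259.
|S1 ∖ S2| = |S1| − |S1∩S2| = 7.5 − 1.6259 = 5.87.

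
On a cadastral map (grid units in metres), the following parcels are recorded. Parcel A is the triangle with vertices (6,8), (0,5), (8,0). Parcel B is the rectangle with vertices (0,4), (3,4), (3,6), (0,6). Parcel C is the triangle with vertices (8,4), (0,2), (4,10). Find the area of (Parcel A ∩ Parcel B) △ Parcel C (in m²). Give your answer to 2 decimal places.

|Parcel A ∩ Parcel B| = 4.2.
|(Parcel A ∩ Parcel B) ∩ Parcel C| = 2.9143.
|(Parcel A ∩ Parcel B) △ Parcel C| = 4.2 + 28 − 5.8286 = 26.37.

26.37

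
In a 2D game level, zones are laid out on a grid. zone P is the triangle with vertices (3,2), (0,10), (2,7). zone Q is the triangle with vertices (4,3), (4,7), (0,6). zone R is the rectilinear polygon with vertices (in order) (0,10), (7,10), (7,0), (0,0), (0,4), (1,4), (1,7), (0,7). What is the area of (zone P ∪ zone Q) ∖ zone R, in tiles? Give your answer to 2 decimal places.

0.50

|zone P ∪ zone Q| = 10.2196.
|(zone P ∪ zone Q) ∩ zone R| = 9.7196.
|(zone P ∪ zone Q) ∖ zone R| = 10.2196 − 9.7196 = 0.50.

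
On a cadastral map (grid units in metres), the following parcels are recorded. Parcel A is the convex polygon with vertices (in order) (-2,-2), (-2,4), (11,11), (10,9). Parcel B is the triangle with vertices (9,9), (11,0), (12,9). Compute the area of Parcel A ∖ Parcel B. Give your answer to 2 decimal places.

45.12

|Parcel A| = 45.5, |Parcel A∩Parcel B| = 0.3808.
|Parcel A ∖ Parcel B| = |Parcel A| − |Parcel A∩Parcel B| = 45.5 − 0.3808 = 45.12.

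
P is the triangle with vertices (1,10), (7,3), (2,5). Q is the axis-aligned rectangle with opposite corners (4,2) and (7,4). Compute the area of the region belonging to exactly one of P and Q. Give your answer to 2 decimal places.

|P| = 11.5, |Q| = 6, |P∩Q| = 0.8214.
|P △ Q| = |P| + |Q| − 2·|P∩Q| = 11.5 + 6 − 1.6429 = 15.86.

15.86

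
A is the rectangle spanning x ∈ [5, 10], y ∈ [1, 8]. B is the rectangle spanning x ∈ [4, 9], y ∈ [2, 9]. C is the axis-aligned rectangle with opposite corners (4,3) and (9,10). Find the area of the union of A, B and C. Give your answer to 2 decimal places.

By inclusion–exclusion:
Individual areas: |A| = 35, |B| = 35, |C| = 35.
|A∩B|: x∈[5,9], y∈[2,8] → 4·6 = 24.
|A∩C|: x∈[5,9], y∈[3,8] → 4·5 = 20.
|B∩C|: x∈[4,9], y∈[3,9] → 5·6 = 30.
|A∩B∩C| = 20.
|A ∪ B ∪ C| = 105 − 74 + 20 = 51.00.

51.00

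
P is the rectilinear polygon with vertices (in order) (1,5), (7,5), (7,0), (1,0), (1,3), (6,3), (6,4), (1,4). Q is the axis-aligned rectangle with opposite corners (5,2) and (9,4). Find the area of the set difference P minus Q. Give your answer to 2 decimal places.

22.00

|P| = 25, |P∩Q| = 3.
|P ∖ Q| = |P| − |P∩Q| = 25 − 3 = 22.00.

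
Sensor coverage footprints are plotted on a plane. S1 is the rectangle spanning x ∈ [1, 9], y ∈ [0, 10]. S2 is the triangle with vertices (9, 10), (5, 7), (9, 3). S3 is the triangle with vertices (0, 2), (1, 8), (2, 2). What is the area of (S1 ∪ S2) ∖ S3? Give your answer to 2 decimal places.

77.00

|S1 ∪ S2| = 80.
|(S1 ∪ S2) ∩ S3| = 3.
|(S1 ∪ S2) ∖ S3| = 80 − 3 = 77.00.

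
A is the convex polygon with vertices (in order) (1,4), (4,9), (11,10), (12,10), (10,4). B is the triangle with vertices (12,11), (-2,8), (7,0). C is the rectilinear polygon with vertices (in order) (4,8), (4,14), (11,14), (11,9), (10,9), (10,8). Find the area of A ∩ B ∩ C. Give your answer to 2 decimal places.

9.50

The intersection is the polygon with vertices (11,10), (11,9), (10,9), (10,8), (4,8), (4,9).
By the shoelace formula its area is 9.50.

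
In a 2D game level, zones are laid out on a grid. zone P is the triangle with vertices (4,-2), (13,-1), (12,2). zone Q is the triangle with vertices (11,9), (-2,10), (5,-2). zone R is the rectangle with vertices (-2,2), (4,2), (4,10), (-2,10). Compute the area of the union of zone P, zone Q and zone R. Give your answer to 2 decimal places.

By inclusion–exclusion:
Individual areas: |zone P| = 14, |zone Q| = 74.5, |zone R| = 48.
|zone P∩zone Q| = 0.1432.
|zone P∩zone R| = 0.
|zone Q∩zone R| = 27.9487.
|zone P∩zone Q∩zone R| = 0.
|zone P ∪ zone Q ∪ zone R| = 136.5 − 28.092 + 0 = 108.41.

108.41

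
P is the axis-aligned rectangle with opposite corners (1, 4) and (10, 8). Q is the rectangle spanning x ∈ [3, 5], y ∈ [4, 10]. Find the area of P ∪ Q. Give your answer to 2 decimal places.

By inclusion–exclusion:
Individual areas: |P| = 36, |Q| = 12.
|P∩Q|: x∈[3,5], y∈[4,8] → 2·4 = 8.
|P ∪ Q| = 48 − 8 = 40.00.

40.00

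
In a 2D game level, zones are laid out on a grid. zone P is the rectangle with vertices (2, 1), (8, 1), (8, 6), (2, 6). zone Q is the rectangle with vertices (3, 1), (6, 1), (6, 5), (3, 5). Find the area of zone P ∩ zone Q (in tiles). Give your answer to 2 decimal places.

12.00

|zone P∩zone Q|: x∈[3,6], y∈[1,5] → 3·4 = 12.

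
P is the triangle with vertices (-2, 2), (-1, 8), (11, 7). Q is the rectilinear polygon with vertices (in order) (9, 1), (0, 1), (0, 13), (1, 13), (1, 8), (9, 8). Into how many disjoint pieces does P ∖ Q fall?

2

P ∖ Q splits into 2 disjoint pieces (area 8.1891, area 0.9359).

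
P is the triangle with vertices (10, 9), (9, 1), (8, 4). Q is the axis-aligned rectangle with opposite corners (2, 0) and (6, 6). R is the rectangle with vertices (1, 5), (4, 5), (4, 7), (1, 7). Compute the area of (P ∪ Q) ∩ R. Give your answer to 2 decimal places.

The region (P ∪ Q) ∩ R is the polygon with vertices (2,6), (4,6), (4,5), (2,5).
By the shoelace formula its area is 2.00.

2.00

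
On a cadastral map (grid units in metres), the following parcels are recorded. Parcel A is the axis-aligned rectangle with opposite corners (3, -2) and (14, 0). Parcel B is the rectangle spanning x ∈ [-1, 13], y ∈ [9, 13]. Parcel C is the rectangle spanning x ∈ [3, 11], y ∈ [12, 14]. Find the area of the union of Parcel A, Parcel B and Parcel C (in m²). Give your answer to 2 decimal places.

86.00

By inclusion–exclusion:
Individual areas: |Parcel A| = 22, |Parcel B| = 56, |Parcel C| = 16.
|Parcel A∩Parcel B| = 0 (no overlap).
|Parcel A∩Parcel C| = 0 (no overlap).
|Parcel B∩Parcel C|: x∈[3,11], y∈[12,13] → 8·1 = 8.
|Parcel A∩Parcel B∩Parcel C| = 0.
|Parcel A ∪ Parcel B ∪ Parcel C| = 94 − 8 + 0 = 86.00.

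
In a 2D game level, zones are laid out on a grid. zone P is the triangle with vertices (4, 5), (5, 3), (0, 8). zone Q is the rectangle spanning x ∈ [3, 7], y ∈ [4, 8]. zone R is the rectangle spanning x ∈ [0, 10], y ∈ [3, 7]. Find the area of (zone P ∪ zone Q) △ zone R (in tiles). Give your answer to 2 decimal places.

30.96

|zone P ∪ zone Q| = 17.375.
|(zone P ∪ zone Q) ∩ zone R| = 13.2083.
|(zone P ∪ zone Q) △ zone R| = 17.375 + 40 − 26.4167 = 30.96.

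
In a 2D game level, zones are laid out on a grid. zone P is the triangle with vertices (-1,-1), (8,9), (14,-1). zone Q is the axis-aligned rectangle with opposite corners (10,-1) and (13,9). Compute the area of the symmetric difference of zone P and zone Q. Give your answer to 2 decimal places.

|zone P| = 75, |zone Q| = 30, |zone P∩zone Q| = 12.5.
|zone P △ zone Q| = |zone P| + |zone Q| − 2·|zone P∩zone Q| = 75 + 30 − 25 = 80.00.

80.00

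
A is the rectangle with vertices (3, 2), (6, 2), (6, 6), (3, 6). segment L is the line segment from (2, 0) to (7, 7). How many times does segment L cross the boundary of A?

2

The segment meets the boundary at (6,5.6), (3.429,2).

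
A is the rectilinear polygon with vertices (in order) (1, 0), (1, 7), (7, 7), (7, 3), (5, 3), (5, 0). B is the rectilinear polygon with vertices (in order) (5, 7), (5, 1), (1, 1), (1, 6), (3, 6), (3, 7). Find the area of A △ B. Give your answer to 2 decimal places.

|A| = 36, |B| = 22, |A∩B| = 22.
|A △ B| = |A| + |B| − 2·|A∩B| = 36 + 22 − 44 = 14.00.

14.00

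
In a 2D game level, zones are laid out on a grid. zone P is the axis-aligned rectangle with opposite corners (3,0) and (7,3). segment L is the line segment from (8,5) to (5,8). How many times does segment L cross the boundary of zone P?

The segment lies entirely outside zone P and never meets its boundary.

0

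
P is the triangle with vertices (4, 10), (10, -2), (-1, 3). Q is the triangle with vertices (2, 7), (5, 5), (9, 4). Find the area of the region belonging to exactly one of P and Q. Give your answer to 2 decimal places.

49.54

|P| = 51, |Q| = 2.5, |P∩Q| = 1.9805.
|P △ Q| = |P| + |Q| − 2·|P∩Q| = 51 + 2.5 − 3.961 = 49.54.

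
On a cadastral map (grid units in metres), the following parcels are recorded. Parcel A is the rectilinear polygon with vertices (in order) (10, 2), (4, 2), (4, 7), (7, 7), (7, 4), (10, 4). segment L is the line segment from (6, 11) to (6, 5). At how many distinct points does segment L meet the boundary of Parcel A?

1

The segment meets the boundary at (6,7).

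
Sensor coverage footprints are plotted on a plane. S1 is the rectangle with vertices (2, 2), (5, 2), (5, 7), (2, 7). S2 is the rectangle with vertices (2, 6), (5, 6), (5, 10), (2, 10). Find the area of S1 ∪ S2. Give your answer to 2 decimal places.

By inclusion–exclusion:
Individual areas: |S1| = 15, |S2| = 12.
|S1∩S2|: x∈[2,5], y∈[6,7] → 3·1 = 3.
|S1 ∪ S2| = 27 − 3 = 24.00.

24.00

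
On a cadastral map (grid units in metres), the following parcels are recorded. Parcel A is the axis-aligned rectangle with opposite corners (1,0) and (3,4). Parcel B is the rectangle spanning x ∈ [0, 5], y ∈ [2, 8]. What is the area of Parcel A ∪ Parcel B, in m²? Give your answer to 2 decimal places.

By inclusion–exclusion:
Individual areas: |Parcel A| = 8, |Parcel B| = 30.
|Parcel A∩Parcel B|: x∈[1,3], y∈[2,4] → 2·2 = 4.
|Parcel A ∪ Parcel B| = 38 − 4 = 34.00.

34.00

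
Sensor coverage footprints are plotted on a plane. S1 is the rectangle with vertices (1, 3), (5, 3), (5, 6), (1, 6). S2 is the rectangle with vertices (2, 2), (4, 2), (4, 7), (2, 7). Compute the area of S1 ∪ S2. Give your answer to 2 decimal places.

By inclusion–exclusion:
Individual areas: |S1| = 12, |S2| = 10.
|S1∩S2|: x∈[2,4], y∈[3,6] → 2·3 = 6.
|S1 ∪ S2| = 22 − 6 = 16.00.

16.00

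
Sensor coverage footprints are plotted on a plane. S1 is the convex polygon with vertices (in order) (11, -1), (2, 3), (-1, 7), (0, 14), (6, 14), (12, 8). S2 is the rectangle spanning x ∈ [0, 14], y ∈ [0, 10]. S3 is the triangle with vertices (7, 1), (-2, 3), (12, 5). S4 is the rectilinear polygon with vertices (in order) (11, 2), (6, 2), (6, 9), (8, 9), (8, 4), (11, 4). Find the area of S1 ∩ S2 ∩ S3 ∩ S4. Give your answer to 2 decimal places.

The intersection is the polygon with vertices (8,4.429), (8,4), (10.75,4), (8.25,2), (6,2), (6,4.143).
By the shoelace formula its area is 7.57.

7.57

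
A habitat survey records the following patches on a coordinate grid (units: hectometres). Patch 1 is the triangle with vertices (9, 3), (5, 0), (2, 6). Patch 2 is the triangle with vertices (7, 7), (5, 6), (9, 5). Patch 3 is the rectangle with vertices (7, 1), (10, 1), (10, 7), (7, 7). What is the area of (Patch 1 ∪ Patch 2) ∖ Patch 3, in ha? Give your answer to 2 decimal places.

|Patch 1 ∪ Patch 2| = 19.5.
|(Patch 1 ∪ Patch 2) ∩ Patch 3| = 3.8571.
|(Patch 1 ∪ Patch 2) ∖ Patch 3| = 19.5 − 3.8571 = 15.64.

15.64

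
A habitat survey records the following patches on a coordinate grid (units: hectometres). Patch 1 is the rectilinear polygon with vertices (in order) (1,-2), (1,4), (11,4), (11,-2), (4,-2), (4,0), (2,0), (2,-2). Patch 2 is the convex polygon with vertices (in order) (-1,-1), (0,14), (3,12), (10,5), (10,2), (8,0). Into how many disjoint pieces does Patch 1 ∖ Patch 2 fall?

2

Patch 1 ∖ Patch 2 splits into 2 disjoint pieces (area 1.2778, area 19.1111).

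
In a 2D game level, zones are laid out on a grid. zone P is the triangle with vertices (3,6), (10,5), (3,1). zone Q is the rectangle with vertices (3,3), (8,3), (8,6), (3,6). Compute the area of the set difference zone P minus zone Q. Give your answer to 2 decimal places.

|zone P| = 17.5, |zone P∩zone Q| = 12.5714.
|zone P ∖ zone Q| = |zone P| − |zone P∩zone Q| = 17.5 − 12.5714 = 4.93.

4.93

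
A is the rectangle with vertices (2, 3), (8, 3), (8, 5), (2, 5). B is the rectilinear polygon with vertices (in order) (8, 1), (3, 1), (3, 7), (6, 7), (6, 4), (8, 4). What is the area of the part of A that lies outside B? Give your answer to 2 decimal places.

|A| = 12, |A∩B| = 8.
|A ∖ B| = |A| − |A∩B| = 12 − 8 = 4.00.

4.00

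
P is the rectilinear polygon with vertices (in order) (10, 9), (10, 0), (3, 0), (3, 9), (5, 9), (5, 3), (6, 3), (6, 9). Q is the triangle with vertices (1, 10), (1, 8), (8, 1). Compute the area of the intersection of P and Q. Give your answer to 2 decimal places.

2.86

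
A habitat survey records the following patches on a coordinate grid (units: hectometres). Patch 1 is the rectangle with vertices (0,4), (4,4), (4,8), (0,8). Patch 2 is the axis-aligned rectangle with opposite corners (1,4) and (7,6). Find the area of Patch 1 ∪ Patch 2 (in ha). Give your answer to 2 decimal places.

By inclusion–exclusion:
Individual areas: |Patch 1| = 16, |Patch 2| = 12.
|Patch 1∩Patch 2|: x∈[1,4], y∈[4,6] → 3·2 = 6.
|Patch 1 ∪ Patch 2| = 28 − 6 = 22.00.

22.00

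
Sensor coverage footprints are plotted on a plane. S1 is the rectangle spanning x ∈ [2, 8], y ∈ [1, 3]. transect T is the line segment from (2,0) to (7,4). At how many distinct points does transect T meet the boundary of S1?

The segment meets the boundary at (5.75,3), (3.25,1).

2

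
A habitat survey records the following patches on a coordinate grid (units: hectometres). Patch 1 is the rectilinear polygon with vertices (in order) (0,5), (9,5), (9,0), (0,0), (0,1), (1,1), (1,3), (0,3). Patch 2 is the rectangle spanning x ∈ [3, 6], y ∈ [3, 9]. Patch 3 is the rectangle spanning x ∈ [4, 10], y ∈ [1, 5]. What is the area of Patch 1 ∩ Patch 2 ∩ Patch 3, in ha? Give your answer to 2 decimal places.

4.00

The intersection is the polygon with vertices (6,3), (4,3), (4,5), (6,5).
By the shoelace formula its area is 4.00.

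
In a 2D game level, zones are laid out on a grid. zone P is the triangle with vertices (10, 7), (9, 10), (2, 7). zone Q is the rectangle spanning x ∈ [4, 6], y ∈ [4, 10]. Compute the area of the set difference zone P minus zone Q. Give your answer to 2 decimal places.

9.43

|zone P| = 12, |zone P∩zone Q| = 2.5714.
|zone P ∖ zone Q| = |zone P| − |zone P∩zone Q| = 12 − 2.5714 = 9.43.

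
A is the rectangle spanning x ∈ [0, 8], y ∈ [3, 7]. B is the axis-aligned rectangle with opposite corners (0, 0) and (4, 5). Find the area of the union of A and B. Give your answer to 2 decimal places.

44.00

By inclusion–exclusion:
Individual areas: |A| = 32, |B| = 20.
|A∩B|: x∈[0,4], y∈[3,5] → 4·2 = 8.
|A ∪ B| = 52 − 8 = 44.00.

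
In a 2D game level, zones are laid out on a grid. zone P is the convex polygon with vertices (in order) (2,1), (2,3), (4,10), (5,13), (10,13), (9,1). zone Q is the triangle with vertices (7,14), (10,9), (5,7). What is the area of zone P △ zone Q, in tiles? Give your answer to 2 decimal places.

61.09

|zone P| = 75.5, |zone Q| = 15.5, |zone P∩zone Q| = 14.9529.
|zone P △ zone Q| = |zone P| + |zone Q| − 2·|zone P∩zone Q| = 75.5 + 15.5 − 29.9057 = 61.09.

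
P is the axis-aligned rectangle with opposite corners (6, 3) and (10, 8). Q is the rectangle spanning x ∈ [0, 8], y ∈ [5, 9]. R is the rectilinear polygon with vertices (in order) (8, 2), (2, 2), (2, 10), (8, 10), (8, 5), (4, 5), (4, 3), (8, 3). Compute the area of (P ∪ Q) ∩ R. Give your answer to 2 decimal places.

|P ∪ Q| = 46.
|(P ∪ Q) ∩ R| = 24.00.

24.00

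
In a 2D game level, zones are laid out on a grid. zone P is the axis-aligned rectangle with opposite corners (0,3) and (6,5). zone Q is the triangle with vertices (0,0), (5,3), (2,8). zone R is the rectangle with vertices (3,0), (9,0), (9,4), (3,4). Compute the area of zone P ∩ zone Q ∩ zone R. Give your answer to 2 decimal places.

1.70

The intersection is the polygon with vertices (5,3), (3,3), (3,4), (4.4,4).
By the shoelace formula its area is 1.70.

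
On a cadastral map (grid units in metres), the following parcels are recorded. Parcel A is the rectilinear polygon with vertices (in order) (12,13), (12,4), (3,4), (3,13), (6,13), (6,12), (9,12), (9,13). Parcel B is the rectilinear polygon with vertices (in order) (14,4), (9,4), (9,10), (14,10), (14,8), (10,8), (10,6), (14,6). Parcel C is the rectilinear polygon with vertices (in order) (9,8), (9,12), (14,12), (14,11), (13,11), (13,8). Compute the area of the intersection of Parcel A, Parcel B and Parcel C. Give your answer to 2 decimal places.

The intersection is the polygon with vertices (10,8), (9,8), (9,10), (12,10), (12,8).
By the shoelace formula its area is 6.00.

6.00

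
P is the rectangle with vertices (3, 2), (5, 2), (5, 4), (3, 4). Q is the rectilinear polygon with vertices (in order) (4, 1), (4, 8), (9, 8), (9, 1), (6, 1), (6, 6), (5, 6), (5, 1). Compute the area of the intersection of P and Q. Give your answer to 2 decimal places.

2.00

The intersection is the polygon with vertices (5,2), (4,2), (4,4), (5,4).
By the shoelace formula its area is 2.00.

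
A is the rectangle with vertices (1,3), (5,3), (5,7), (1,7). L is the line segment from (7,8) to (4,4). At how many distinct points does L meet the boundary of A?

The segment meets the boundary at (5,5.333).

1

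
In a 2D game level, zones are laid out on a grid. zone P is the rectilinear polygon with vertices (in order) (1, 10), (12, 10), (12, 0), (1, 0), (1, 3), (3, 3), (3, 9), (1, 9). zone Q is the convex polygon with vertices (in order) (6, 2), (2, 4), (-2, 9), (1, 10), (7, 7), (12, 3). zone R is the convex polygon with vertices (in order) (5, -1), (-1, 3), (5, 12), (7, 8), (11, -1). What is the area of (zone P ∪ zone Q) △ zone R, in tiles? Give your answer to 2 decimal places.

66.68

|zone P ∪ zone Q| = 114.75.
|(zone P ∪ zone Q) ∩ zone R| = 63.5328.
|(zone P ∪ zone Q) △ zone R| = 114.75 + 79 − 127.0657 = 66.68.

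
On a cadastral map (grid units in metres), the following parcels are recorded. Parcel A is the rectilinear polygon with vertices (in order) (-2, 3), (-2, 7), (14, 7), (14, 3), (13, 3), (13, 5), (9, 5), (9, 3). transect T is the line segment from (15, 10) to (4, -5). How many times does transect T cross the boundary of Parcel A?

2

The segment meets the boundary at (11.333,5), (12.8,7).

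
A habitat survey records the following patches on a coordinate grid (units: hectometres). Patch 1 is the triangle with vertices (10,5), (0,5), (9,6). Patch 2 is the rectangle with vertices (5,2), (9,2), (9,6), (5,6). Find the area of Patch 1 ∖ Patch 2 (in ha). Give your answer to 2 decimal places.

|Patch 1| = 5, |Patch 1∩Patch 2| = 3.1111.
|Patch 1 ∖ Patch 2| = |Patch 1| − |Patch 1∩Patch 2| = 5 − 3.1111 = 1.89.

1.89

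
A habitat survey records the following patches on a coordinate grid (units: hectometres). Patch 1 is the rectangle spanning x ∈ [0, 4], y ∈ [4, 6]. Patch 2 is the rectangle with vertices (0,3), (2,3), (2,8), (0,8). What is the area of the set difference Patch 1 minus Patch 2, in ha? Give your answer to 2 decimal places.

4.00

|Patch 1∩Patch 2|: x∈[0,2], y∈[4,6] → 2·2 = 4.
|Patch 1| = 8.
|Patch 1 ∖ Patch 2| = |Patch 1| − |Patch 1∩Patch 2| = 8 − 4 = 4.00.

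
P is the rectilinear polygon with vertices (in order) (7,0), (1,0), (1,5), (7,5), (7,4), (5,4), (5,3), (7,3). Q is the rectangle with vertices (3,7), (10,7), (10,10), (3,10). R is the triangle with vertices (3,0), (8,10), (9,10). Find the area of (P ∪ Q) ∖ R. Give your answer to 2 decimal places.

45.33

|P ∪ Q| = 49.
|(P ∪ Q) ∩ R| = 3.6667.
|(P ∪ Q) ∖ R| = 49 − 3.6667 = 45.33.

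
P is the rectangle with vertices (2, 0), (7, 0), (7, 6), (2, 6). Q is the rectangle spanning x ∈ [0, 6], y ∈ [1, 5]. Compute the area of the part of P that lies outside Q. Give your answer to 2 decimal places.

14.00

|P∩Q|: x∈[2,6], y∈[1,5] → 4·4 = 16.
|P| = 30.
|P ∖ Q| = |P| − |P∩Q| = 30 − 16 = 14.00.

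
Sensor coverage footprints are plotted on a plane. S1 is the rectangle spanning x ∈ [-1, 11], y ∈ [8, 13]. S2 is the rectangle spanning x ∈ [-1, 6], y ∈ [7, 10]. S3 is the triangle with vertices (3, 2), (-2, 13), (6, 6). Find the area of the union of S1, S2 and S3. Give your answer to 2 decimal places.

81.77

By inclusion–exclusion:
Individual areas: |S1| = 60, |S2| = 21, |S3| = 26.5.
|S1∩S2|: x∈[-1,6], y∈[8,10] → 7·2 = 14.
|S1∩S3| = 7.9414.
|S2∩S3| = 9.2922.
|S1∩S2∩S3| = 5.5065.
|S1 ∪ S2 ∪ S3| = 107.5 − 31.2336 + 5.5065 = 81.77.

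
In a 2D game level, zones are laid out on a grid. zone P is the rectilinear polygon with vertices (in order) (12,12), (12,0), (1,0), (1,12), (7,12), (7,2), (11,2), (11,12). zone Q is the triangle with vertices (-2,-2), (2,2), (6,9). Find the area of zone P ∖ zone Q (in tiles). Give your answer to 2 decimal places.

87.69

|zone P| = 92, |zone P∩zone Q| = 4.3125.
|zone P ∖ zone Q| = |zone P| − |zone P∩zone Q| = 92 − 4.3125 = 87.69.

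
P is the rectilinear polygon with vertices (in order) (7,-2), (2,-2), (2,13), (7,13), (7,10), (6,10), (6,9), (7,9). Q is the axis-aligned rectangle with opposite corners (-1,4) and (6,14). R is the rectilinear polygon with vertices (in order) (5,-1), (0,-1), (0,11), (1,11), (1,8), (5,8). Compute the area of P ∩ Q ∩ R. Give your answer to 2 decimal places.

12.00

The intersection is the polygon with vertices (2,4), (2,8), (5,8), (5,4).
By the shoelace formula its area is 12.00.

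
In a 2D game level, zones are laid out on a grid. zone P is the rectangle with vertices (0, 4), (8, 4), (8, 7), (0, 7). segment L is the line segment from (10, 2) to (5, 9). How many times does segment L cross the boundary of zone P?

2

The segment meets the boundary at (6.429,7), (8,4.8).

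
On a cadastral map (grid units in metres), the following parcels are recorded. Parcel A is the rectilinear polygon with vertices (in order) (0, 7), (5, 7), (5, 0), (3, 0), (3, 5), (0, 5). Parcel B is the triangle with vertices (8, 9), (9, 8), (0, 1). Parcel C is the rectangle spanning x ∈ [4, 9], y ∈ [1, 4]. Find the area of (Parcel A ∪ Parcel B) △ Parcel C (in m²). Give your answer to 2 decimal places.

35.22

|Parcel A ∪ Parcel B| = 26.2222.
|(Parcel A ∪ Parcel B) ∩ Parcel C| = 3.
|(Parcel A ∪ Parcel B) △ Parcel C| = 26.2222 + 15 − 6 = 35.22.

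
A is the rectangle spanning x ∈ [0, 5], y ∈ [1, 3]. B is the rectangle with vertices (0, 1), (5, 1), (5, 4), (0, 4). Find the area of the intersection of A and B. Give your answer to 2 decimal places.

10.00

|A∩B|: x∈[0,5], y∈[1,3] → 5·2 = 10.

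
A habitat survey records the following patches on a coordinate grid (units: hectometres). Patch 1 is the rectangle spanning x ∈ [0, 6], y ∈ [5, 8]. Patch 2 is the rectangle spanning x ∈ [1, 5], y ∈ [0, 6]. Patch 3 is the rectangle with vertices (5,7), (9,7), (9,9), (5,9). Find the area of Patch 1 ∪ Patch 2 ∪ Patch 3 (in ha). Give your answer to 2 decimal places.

By inclusion–exclusion:
Individual areas: |Patch 1| = 18, |Patch 2| = 24, |Patch 3| = 8.
|Patch 1∩Patch 2|: x∈[1,5], y∈[5,6] → 4·1 = 4.
|Patch 1∩Patch 3|: x∈[5,6], y∈[7,8] → 1·1 = 1.
|Patch 2∩Patch 3| = 0 (no overlap).
|Patch 1∩Patch 2∩Patch 3| = 0.
|Patch 1 ∪ Patch 2 ∪ Patch 3| = 50 − 5 + 0 = 45.00.

45.00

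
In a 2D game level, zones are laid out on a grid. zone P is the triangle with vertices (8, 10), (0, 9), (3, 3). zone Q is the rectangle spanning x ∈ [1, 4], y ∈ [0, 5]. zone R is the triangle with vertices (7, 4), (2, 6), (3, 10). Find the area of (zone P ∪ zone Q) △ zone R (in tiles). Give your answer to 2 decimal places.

|zone P ∪ zone Q| = 38.2.
|(zone P ∪ zone Q) ∩ zone R| = 8.5999.
|(zone P ∪ zone Q) △ zone R| = 38.2 + 11 − 17.1998 = 32.00.

32.00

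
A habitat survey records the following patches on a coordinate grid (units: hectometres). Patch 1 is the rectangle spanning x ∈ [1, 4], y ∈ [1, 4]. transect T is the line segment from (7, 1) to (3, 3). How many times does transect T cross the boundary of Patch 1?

The segment meets the boundary at (4,2.5).

1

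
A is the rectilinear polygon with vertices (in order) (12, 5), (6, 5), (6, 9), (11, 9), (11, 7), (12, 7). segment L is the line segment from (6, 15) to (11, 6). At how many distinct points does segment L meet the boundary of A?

1

The segment meets the boundary at (9.333,9).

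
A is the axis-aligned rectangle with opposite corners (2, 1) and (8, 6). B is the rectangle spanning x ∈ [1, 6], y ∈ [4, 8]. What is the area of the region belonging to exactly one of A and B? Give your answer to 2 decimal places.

|A∩B|: x∈[2,6], y∈[4,6] → 4·2 = 8.
|A △ B| = |A| + |B| − 2·|A∩B| = 30 + 20 − 16 = 34.00.

34.00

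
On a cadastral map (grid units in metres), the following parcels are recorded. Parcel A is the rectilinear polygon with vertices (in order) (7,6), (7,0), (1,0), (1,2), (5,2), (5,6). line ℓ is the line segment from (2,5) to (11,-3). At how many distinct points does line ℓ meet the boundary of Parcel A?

The segment meets the boundary at (7,0.556), (5,2.333).

2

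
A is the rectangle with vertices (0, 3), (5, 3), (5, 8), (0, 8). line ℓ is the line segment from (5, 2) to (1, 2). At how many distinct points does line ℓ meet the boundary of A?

0

The segment lies entirely outside A and never meets its boundary.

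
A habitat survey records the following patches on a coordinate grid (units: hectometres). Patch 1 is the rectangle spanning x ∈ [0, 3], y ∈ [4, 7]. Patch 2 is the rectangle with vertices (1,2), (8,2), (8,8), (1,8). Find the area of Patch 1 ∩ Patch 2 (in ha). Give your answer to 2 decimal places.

6.00

|Patch 1∩Patch 2|: x∈[1,3], y∈[4,7] → 2·3 = 6.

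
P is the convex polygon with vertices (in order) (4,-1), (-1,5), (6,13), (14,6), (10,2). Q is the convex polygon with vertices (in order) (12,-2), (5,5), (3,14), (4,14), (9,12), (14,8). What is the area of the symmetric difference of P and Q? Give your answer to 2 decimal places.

78.30

|P| = 110, |Q| = 93.5, |P∩Q| = 62.602.
|P △ Q| = |P| + |Q| − 2·|P∩Q| = 110 + 93.5 − 125.2041 = 78.30.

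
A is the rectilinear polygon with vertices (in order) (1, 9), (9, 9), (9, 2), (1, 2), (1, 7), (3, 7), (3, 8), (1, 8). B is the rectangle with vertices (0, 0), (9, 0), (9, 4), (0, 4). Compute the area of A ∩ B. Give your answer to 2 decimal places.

The intersection is the polygon with vertices (9,2), (1,2), (1,4), (9,4).
By the shoelace formula its area is 16.00.

16.00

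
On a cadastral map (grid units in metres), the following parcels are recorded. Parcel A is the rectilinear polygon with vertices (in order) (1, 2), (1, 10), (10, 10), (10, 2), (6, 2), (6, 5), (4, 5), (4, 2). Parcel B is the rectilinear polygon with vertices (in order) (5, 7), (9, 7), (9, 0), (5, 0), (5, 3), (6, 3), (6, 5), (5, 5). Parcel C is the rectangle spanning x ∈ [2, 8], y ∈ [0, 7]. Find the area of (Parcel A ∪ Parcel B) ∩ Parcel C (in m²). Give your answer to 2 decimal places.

31.00

|Parcel A ∪ Parcel B| = 75.
|(Parcel A ∪ Parcel B) ∩ Parcel C| = 31.00.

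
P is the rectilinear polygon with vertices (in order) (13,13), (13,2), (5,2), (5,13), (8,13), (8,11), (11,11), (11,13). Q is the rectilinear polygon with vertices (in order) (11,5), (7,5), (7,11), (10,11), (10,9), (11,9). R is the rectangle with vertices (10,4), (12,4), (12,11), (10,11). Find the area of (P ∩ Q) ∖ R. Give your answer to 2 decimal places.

|P ∩ Q| = 22.
|(P ∩ Q) ∩ R| = 4.
|(P ∩ Q) ∖ R| = 22 − 4 = 18.00.

18.00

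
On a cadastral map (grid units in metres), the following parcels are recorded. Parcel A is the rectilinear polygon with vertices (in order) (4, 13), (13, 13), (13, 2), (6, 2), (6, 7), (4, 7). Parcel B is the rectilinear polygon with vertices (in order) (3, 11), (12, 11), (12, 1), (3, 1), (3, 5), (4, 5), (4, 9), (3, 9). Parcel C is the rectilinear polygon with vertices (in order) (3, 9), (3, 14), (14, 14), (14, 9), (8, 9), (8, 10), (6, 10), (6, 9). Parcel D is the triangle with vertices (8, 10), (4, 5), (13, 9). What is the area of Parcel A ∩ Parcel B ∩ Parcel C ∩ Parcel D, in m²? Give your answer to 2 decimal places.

2.40

The intersection is the polygon with vertices (12,9), (8,9), (8,10), (12,9.2).
By the shoelace formula its area is 2.40.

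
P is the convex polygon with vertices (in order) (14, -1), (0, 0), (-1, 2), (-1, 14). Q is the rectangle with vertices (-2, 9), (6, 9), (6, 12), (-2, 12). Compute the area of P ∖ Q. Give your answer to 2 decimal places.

93.00

|P| = 103.5, |P∩Q| = 10.5.
|P ∖ Q| = |P| − |P∩Q| = 103.5 − 10.5 = 93.00.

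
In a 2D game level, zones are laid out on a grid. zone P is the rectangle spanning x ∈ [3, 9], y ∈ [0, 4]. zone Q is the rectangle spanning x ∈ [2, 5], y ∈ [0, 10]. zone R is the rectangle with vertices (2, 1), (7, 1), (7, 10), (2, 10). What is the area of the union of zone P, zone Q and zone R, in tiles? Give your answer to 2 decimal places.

By inclusion–exclusion:
Individual areas: |zone P| = 24, |zone Q| = 30, |zone R| = 45.
|zone P∩zone Q|: x∈[3,5], y∈[0,4] → 2·4 = 8.
|zone P∩zone R|: x∈[3,7], y∈[1,4] → 4·3 = 12.
|zone Q∩zone R|: x∈[2,5], y∈[1,10] → 3·9 = 27.
|zone P∩zone Q∩zone R| = 6.
|zone P ∪ zone Q ∪ zone R| = 99 − 47 + 6 = 58.00.

58.00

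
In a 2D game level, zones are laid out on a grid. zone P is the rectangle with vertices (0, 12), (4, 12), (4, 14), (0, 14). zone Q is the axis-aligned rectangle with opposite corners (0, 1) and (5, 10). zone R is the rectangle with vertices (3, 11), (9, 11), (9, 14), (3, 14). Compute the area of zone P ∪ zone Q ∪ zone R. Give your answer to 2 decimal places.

By inclusion–exclusion:
Individual areas: |zone P| = 8, |zone Q| = 45, |zone R| = 18.
|zone P∩zone Q| = 0 (no overlap).
|zone P∩zone R|: x∈[3,4], y∈[12,14] → 1·2 = 2.
|zone Q∩zone R| = 0 (no overlap).
|zone P∩zone Q∩zone R| = 0.
|zone P ∪ zone Q ∪ zone R| = 71 − 2 + 0 = 69.00.

69.00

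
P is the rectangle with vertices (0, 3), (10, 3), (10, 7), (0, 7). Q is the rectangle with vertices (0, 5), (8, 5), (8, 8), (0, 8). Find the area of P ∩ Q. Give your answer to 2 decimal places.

16.00

|P∩Q|: x∈[0,8], y∈[5,7] → 8·2 = 16.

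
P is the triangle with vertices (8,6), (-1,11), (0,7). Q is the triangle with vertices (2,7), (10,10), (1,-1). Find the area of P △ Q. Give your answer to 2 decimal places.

|P| = 15.5, |Q| = 30.5, |P∩Q| = 4.611.
|P △ Q| = |P| + |Q| − 2·|P∩Q| = 15.5 + 30.5 − 9.222 = 36.78.

36.78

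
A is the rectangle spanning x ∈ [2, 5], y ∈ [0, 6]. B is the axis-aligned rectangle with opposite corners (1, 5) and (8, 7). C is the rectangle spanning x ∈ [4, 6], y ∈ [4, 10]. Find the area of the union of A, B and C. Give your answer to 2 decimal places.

By inclusion–exclusion:
Individual areas: |A| = 18, |B| = 14, |C| = 12.
|A∩B|: x∈[2,5], y∈[5,6] → 3·1 = 3.
|A∩C|: x∈[4,5], y∈[4,6] → 1·2 = 2.
|B∩C|: x∈[4,6], y∈[5,7] → 2·2 = 4.
|A∩B∩C| = 1.
|A ∪ B ∪ C| = 44 − 9 + 1 = 36.00.

36.00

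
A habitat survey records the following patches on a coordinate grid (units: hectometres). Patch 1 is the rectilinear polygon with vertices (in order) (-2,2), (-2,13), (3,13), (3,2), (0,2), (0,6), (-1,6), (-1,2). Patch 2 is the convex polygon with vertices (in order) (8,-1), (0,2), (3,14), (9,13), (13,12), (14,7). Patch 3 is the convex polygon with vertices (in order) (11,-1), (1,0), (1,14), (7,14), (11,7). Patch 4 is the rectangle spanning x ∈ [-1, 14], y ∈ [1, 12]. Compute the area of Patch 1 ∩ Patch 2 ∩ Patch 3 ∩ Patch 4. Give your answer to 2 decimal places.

15.50

The intersection is the polygon with vertices (1,2), (1,6), (2.5,12), (3,12), (3,2).
By the shoelace formula its area is 15.50.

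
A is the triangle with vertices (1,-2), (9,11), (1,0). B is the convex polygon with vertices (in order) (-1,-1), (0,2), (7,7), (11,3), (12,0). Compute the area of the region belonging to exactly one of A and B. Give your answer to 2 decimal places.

55.61

|A| = 8, |B| = 60, |A∩B| = 6.1964.
|A △ B| = |A| + |B| − 2·|A∩B| = 8 + 60 − 12.3928 = 55.61.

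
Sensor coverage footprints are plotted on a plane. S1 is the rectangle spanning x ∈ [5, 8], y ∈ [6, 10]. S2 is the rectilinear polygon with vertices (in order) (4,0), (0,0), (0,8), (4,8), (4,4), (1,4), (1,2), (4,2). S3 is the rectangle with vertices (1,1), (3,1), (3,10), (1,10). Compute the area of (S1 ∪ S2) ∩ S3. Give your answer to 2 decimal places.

|S1 ∪ S2| = 38.
|(S1 ∪ S2) ∩ S3| = 10.00.

10.00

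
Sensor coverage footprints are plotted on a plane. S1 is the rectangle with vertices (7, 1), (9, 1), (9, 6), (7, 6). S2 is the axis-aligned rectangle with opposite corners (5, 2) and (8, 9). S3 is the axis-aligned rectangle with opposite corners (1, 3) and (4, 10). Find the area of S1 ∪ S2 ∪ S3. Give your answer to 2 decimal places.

48.00

By inclusion–exclusion:
Individual areas: |S1| = 10, |S2| = 21, |S3| = 21.
|S1∩S2|: x∈[7,8], y∈[2,6] → 1·4 = 4.
|S1∩S3| = 0 (no overlap).
|S2∩S3| = 0 (no overlap).
|S1∩S2∩S3| = 0.
|S1 ∪ S2 ∪ S3| = 52 − 4 + 0 = 48.00.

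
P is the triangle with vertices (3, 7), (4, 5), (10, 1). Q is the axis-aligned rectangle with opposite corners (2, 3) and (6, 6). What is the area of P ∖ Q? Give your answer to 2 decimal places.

1.86

|P| = 4, |P∩Q| = 2.1429.
|P ∖ Q| = |P| − |P∩Q| = 4 − 2.1429 = 1.86.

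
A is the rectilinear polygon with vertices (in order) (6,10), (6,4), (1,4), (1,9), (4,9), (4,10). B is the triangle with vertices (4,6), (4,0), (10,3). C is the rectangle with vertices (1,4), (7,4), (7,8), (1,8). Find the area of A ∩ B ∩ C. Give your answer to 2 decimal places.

The intersection is the polygon with vertices (4,4), (4,6), (6,5), (6,4).
By the shoelace formula its area is 3.00.

3.00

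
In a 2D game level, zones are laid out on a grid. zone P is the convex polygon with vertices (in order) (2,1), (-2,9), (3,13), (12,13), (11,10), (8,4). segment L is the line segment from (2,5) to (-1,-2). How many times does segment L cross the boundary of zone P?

The segment meets the boundary at (1.077,2.846).

1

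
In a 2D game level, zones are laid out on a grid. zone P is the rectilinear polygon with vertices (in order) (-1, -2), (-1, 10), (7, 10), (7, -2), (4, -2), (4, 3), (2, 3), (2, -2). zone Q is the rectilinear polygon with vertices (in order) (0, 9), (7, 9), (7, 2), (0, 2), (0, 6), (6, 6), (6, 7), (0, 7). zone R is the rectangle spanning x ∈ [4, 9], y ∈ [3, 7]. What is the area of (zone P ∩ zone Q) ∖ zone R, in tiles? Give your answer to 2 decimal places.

31.00

|zone P ∩ zone Q| = 41.
|(zone P ∩ zone Q) ∩ zone R| = 10.
|(zone P ∩ zone Q) ∖ zone R| = 41 − 10 = 31.00.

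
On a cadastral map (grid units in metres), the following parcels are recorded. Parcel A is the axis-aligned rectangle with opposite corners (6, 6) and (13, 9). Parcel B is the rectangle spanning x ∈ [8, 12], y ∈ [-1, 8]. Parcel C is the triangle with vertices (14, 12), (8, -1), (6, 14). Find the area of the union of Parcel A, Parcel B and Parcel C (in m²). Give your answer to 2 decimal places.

By inclusion–exclusion:
Individual areas: |Parcel A| = 21, |Parcel B| = 36, |Parcel C| = 58.
|Parcel A∩Parcel B|: x∈[8,12], y∈[6,8] → 4·2 = 8.
|Parcel A∩Parcel C| = 15.1692.
|Parcel B∩Parcel C| = 18.6667.
|Parcel A∩Parcel B∩Parcel C| = 7.359.
|Parcel A ∪ Parcel B ∪ Parcel C| = 115 − 41.8359 + 7.359 = 80.52.

80.52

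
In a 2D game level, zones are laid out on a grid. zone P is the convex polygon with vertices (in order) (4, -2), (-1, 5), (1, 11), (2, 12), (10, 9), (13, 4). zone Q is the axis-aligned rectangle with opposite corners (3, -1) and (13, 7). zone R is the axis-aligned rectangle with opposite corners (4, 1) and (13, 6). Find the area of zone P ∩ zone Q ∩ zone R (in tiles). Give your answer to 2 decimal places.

The intersection is the polygon with vertices (13,4), (8.5,1), (4,1), (4,6), (11.8,6).
By the shoelace formula its area is 37.05.

37.05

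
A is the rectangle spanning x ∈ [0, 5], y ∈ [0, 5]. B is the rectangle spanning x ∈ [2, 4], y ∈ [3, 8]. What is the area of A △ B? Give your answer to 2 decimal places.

|A∩B|: x∈[2,4], y∈[3,5] → 2·2 = 4.
|A △ B| = |A| + |B| − 2·|A∩B| = 25 + 10 − 8 = 27.00.

27.00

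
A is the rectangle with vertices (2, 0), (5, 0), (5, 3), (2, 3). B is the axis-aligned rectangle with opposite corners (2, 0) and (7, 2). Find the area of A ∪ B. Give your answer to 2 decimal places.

13.00

By inclusion–exclusion:
Individual areas: |A| = 9, |B| = 10.
|A∩B|: x∈[2,5], y∈[0,2] → 3·2 = 6.
|A ∪ B| = 19 − 6 = 13.00.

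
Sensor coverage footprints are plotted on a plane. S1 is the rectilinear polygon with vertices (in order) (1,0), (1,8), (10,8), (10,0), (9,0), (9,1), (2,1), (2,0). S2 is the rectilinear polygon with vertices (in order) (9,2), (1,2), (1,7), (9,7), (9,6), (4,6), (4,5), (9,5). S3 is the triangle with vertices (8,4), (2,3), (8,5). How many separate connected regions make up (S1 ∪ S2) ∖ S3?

1

(S1 ∪ S2) ∖ S3 is a single connected region.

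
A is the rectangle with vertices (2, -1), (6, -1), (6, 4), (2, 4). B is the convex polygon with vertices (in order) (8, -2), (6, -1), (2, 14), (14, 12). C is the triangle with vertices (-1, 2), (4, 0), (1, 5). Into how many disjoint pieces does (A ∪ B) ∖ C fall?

(A ∪ B) ∖ C is a single connected region.

1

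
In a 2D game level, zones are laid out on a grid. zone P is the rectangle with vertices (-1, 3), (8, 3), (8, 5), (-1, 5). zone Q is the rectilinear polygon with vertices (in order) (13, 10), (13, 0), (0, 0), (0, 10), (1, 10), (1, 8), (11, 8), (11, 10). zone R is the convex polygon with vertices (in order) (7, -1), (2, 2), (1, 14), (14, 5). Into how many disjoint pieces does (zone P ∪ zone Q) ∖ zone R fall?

(zone P ∪ zone Q) ∖ zone R splits into 3 disjoint pieces (area 21.8333, area 7.8462, area 10.0119).

3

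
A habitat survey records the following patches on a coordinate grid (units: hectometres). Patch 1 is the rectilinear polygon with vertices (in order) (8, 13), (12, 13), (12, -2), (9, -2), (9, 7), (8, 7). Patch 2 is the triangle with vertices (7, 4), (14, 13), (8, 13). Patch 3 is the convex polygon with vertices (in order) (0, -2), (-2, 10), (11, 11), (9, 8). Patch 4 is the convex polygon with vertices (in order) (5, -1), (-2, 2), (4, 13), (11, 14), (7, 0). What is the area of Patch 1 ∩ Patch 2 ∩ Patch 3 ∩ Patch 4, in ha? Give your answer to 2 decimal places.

The intersection is the polygon with vertices (8,10.769), (10.124,10.933), (9.5,8.75), (9,8), (8.1,7), (8,7).
By the shoelace formula its area is 5.27.

5.27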